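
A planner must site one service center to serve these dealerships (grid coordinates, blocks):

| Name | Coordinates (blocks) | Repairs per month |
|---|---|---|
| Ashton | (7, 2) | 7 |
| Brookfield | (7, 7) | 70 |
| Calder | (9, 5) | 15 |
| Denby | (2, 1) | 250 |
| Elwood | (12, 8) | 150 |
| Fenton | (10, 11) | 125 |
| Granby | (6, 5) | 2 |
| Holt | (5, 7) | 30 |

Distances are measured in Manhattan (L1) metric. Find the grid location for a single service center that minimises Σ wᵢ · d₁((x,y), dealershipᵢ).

Manhattan distance separates: Σwᵢ(|x−xᵢ|+|y−yᵢ|) = Σwᵢ|x−xᵢ| + Σwᵢ|y−yᵢ|, so x and y are optimised independently as 1-D weighted medians.
Total weight W = 649; half = 324.5.
x-coordinate, sorted with cumulative weight:
  x=2 (Denby, w=250) cum 250
  x=5 (Holt, w=30) cum 280
  x=6 (Granby, w=2) cum 282
  x=7 (Ashton, w=7) cum 289
  x=7 (Brookfield, w=70) cum 359  ← median
  x=9 (Calder, w=15) cum 374
  x=10 (Fenton, w=125) cum 499
  x=12 (Elwood, w=150) cum 649
⇒ x* = 7
y-coordinate, sorted with cumulative weight:
  y=1 (Denby, w=250) cum 250
  y=2 (Ashton, w=7) cum 257
  y=5 (Calder, w=15) cum 272
  y=5 (Granby, w=2) cum 274
  y=7 (Brookfield, w=70) cum 344  ← median
  y=7 (Holt, w=30) cum 374
  y=8 (Elwood, w=150) cum 524
  y=11 (Fenton, w=125) cum 649
⇒ y* = 7

(7, 7)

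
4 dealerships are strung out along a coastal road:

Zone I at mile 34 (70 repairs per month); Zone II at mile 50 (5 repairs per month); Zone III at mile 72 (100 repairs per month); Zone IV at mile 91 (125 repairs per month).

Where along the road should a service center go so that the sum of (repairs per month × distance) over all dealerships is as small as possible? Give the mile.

For a sum of weighted absolute distances on a line, the optimum is the weighted median (not the mean). Total weight W = 300; half-weight = 150.
Sort by position and accumulate weight:
  mile 34 (Zone I, w=70) → cum 70
  mile 50 (Zone II, w=5) → cum 75
  mile 72 (Zone III, w=100) → cum 175  ≥ 150 → median here
  mile 91 (Zone IV, w=125) → cum 300
Optimal location: mile 72.

x = 72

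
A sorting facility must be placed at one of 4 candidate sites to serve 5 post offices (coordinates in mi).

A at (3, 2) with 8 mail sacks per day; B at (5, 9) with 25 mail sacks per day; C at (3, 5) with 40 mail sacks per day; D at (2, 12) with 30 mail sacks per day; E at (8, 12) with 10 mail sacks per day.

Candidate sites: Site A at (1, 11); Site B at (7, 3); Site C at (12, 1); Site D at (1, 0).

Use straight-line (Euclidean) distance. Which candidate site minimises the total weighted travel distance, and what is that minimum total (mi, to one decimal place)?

Site A, total 551.7 mi

Total weighted distance at each candidate:
  Site A (1, 11): total = 551.7
  Site B (7, 3): total = 769.4
  Site C (12, 1): total = 1295.2
  Site D (1, 0): total = 984.4
Minimum is at Site A with total 551.7 mi.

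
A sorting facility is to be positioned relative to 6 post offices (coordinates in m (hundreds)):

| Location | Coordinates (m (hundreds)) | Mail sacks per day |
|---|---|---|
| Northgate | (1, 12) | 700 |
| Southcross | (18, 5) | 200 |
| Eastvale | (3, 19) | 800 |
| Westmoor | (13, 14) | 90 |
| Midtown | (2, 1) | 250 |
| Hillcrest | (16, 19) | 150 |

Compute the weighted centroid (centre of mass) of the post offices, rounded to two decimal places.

(4.92, 13.22)

The minimiser of Σwᵢ‖p−pᵢ‖² is the weighted centroid p* = (Σwᵢpᵢ)/(Σwᵢ).
Σwᵢ = 2190.
Σwᵢxᵢ = 700·1 + 200·18 + 800·3 + 90·13 + 250·2 + 150·16 = 10770.
Σwᵢyᵢ = 700·12 + 200·5 + 800·19 + 90·14 + 250·1 + 150·19 = 28960.
x* = 10770/2190 = 4.92, y* = 28960/2190 = 13.22.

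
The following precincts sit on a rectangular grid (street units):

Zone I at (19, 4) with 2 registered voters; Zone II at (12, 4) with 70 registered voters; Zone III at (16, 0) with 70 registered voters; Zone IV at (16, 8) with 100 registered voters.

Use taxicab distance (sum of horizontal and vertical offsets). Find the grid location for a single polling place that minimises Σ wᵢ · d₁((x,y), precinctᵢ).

Manhattan distance separates: Σwᵢ(|x−xᵢ|+|y−yᵢ|) = Σwᵢ|x−xᵢ| + Σwᵢ|y−yᵢ|, so x and y are optimised independently as 1-D weighted medians.
Total weight W = 242; half = 121.
x-coordinate, sorted with cumulative weight:
  x=12 (Zone II, w=70) cum 70
  x=16 (Zone III, w=70) cum 140  ← median
  x=16 (Zone IV, w=100) cum 240
  x=19 (Zone I, w=2) cum 242
⇒ x* = 16
y-coordinate, sorted with cumulative weight:
  y=0 (Zone III, w=70) cum 70
  y=4 (Zone I, w=2) cum 72
  y=4 (Zone II, w=70) cum 142  ← median
  y=8 (Zone IV, w=100) cum 242
⇒ y* = 4

(16, 4)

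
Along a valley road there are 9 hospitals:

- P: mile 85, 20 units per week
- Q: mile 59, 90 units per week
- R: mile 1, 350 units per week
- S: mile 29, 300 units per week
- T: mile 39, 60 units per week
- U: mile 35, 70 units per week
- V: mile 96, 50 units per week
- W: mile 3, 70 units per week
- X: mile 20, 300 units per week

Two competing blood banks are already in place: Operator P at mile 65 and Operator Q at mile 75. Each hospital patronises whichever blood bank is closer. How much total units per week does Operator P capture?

1240

The indifferent point is the midpoint (65+75)/2 = 70; hospitals left of it (closer to Operator P at 65) go to Operator P, those right go to Operator Q.
  R at 1 (w=350) → Operator P
  W at 3 (w=70) → Operator P
  X at 20 (w=300) → Operator P
  S at 29 (w=300) → Operator P
  U at 35 (w=70) → Operator P
  T at 39 (w=60) → Operator P
  Q at 59 (w=90) → Operator P
  P at 85 (w=20) → Operator Q
  V at 96 (w=50) → Operator Q
Operator P captures 1240; Operator Q captures 70.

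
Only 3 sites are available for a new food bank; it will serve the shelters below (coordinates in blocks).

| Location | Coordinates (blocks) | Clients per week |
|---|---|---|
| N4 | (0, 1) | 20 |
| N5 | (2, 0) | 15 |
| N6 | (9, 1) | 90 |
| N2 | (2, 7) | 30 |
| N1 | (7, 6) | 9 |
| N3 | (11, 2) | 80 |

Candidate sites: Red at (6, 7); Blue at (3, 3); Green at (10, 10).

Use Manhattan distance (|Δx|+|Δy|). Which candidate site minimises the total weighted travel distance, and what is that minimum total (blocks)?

Blue, total 1813 blocks

Total weighted distance at each candidate:
  Red (6, 7): total = 2153
  Blue (3, 3): total = 1813
  Green (10, 10): total = 2663
Minimum is at Blue with total 1813 blocks.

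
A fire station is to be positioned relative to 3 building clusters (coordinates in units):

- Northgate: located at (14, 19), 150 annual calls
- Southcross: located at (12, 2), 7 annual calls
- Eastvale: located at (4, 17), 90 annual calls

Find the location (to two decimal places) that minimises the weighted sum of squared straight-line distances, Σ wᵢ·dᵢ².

The minimiser of Σwᵢ‖p−pᵢ‖² is the weighted centroid p* = (Σwᵢpᵢ)/(Σwᵢ).
Σwᵢ = 247.
Σwᵢxᵢ = 150·14 + 7·12 + 90·4 = 2544.
Σwᵢyᵢ = 150·19 + 7·2 + 90·17 = 4394.
x* = 2544/247 = 10.30, y* = 4394/247 = 17.79.

(10.30, 17.79)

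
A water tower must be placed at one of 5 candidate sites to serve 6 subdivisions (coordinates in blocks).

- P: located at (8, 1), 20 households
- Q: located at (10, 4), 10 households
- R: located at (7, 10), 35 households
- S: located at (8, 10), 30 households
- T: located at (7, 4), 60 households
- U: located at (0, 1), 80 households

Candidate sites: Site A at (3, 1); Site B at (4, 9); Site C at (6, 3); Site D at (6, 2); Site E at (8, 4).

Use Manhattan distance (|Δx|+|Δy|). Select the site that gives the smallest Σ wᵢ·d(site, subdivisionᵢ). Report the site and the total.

Total weighted distance at each candidate:
  Site A (3, 1): total = 1735
  Site B (4, 9): total = 2080
  Site C (6, 3): total = 1440
  Site D (6, 2): total = 1475
  Site E (8, 4): total = 1445
Minimum is at Site C with total 1440 blocks.

Site C, total 1440 blocks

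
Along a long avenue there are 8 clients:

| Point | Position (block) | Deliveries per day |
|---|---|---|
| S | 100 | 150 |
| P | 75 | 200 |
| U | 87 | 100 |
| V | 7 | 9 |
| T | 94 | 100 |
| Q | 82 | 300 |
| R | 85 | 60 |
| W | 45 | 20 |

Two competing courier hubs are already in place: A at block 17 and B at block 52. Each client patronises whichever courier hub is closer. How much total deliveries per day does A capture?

The indifferent point is the midpoint (17+52)/2 = 34.5; clients left of it (closer to A at 17) go to A, those right go to B.
  V at 7 (w=9) → A
  W at 45 (w=20) → B
  P at 75 (w=200) → B
  Q at 82 (w=300) → B
  R at 85 (w=60) → B
  U at 87 (w=100) → B
  T at 94 (w=100) → B
  S at 100 (w=150) → B
A captures 9; B captures 930.

9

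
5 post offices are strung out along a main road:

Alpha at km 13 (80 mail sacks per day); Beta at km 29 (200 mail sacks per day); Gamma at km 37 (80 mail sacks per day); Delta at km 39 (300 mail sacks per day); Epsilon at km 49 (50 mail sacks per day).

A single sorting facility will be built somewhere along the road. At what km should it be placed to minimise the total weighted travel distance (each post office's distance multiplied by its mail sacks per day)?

For a sum of weighted absolute distances on a line, the optimum is the weighted median (not the mean). Total weight W = 710; half-weight = 355.
Sort by position and accumulate weight:
  km 13 (Alpha, w=80) → cum 80
  km 29 (Beta, w=200) → cum 280
  km 37 (Gamma, w=80) → cum 360  ≥ 355 → median here
  km 39 (Delta, w=300) → cum 660
  km 49 (Epsilon, w=50) → cum 710
Optimal location: km 37.

x = 37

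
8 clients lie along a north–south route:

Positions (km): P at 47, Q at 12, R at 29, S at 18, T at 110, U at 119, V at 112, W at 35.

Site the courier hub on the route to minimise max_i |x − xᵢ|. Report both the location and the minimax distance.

The 1-center on a line is the midpoint of the two extreme points: leftmost at 12, rightmost at 119.
Optimal location = (12 + 119)/2 = 65.5; maximum distance = (119 − 12)/2 = 53.5.

location 65.5, max distance 53.5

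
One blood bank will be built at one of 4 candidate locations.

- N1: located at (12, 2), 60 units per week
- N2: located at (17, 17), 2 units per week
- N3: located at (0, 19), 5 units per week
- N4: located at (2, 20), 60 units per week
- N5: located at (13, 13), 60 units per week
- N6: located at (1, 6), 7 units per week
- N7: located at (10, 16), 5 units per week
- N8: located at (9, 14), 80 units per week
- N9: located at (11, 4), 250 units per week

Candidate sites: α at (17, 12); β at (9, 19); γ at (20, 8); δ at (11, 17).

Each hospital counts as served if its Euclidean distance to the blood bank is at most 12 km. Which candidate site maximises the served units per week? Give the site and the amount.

Coverage radius r = 12 km; a point is covered iff (Δx)²+(Δy)² ≤ 12² = 144.
  α (17, 12): covers {N1, N2, N5, N7, N8, N9} → 457
  β (9, 19): covers {N2, N3, N4, N5, N7, N8} → 212
  γ (20, 8): covers {N1, N2, N5, N9} → 372
  δ (11, 17): covers {N2, N3, N4, N5, N7, N8} → 212
Maximum coverage at α: 457 units per week.

α, covering 457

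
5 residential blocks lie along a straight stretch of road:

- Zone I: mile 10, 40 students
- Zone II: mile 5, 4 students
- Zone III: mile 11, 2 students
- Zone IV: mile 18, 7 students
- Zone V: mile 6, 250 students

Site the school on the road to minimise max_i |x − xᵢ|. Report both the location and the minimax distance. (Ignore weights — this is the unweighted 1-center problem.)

The 1-center on a line is the midpoint of the two extreme points: leftmost at 5, rightmost at 18.
Optimal location = (5 + 18)/2 = 11.5; maximum distance = (18 − 5)/2 = 6.5.

location 11.5, max distance 6.5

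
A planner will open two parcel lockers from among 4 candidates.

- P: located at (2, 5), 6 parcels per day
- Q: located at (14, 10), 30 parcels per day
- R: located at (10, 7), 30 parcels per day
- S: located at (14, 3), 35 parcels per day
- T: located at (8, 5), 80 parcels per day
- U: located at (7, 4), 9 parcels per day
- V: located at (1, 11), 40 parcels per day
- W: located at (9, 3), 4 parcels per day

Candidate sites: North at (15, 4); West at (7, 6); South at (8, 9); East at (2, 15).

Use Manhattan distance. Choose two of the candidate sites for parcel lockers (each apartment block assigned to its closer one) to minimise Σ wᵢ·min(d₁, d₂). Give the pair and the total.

{North, West}, total 1074

Evaluate every pair (each demand assigned to the nearer of the two):
  {North, West}: total = 1074
  {North, South}: total = 1222
  {West, East}: total = 1234
  {West, South}: total = 1274
  {South, East}: total = 1412
  {North, East}: total = 1520
Best pair: {North, West} with total 1074.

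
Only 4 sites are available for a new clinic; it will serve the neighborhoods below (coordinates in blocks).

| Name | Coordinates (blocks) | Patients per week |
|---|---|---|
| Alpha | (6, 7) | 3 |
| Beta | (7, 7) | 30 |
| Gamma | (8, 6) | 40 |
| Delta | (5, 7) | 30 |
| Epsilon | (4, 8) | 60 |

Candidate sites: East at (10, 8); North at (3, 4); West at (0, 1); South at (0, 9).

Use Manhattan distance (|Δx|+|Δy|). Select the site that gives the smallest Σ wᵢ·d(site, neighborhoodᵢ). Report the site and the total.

Total weighted distance at each candidate:
  East (10, 8): total = 835
  North (3, 4): total = 958
  West (0, 1): total = 1936
  South (0, 9): total = 1244
Minimum is at East with total 835 blocks.

East, total 835 blocks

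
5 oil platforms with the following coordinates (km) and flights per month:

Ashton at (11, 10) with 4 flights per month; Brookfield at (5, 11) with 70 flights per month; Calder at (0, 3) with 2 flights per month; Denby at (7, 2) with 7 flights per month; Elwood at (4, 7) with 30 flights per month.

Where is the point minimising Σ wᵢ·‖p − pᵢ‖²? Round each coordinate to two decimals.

The minimiser of Σwᵢ‖p−pᵢ‖² is the weighted centroid p* = (Σwᵢpᵢ)/(Σwᵢ).
Σwᵢ = 113.
Σwᵢxᵢ = 4·11 + 70·5 + 2·0 + 7·7 + 30·4 = 563.
Σwᵢyᵢ = 4·10 + 70·11 + 2·3 + 7·2 + 30·7 = 1040.
x* = 563/113 = 4.98, y* = 1040/113 = 9.20.

(4.98, 9.20)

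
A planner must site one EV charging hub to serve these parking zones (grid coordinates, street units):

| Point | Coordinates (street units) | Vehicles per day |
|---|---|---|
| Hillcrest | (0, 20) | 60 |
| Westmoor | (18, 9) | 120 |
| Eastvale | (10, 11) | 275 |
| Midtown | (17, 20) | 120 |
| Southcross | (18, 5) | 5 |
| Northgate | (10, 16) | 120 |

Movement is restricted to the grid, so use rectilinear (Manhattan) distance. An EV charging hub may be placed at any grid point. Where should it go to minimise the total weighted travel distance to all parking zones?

(10, 11)

Manhattan distance separates: Σwᵢ(|x−xᵢ|+|y−yᵢ|) = Σwᵢ|x−xᵢ| + Σwᵢ|y−yᵢ|, so x and y are optimised independently as 1-D weighted medians.
Total weight W = 700; half = 350.
x-coordinate, sorted with cumulative weight:
  x=0 (Hillcrest, w=60) cum 60
  x=10 (Eastvale, w=275) cum 335
  x=10 (Northgate, w=120) cum 455  ← median
  x=17 (Midtown, w=120) cum 575
  x=18 (Westmoor, w=120) cum 695
  x=18 (Southcross, w=5) cum 700
⇒ x* = 10
y-coordinate, sorted with cumulative weight:
  y=5 (Southcross, w=5) cum 5
  y=9 (Westmoor, w=120) cum 125
  y=11 (Eastvale, w=275) cum 400  ← median
  y=16 (Northgate, w=120) cum 520
  y=20 (Hillcrest, w=60) cum 580
  y=20 (Midtown, w=120) cum 700
⇒ y* = 11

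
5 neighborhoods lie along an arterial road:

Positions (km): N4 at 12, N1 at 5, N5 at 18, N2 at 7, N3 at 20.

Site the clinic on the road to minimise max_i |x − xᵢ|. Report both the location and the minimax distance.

The 1-center on a line is the midpoint of the two extreme points: leftmost at 5, rightmost at 20.
Optimal location = (5 + 20)/2 = 12.5; maximum distance = (20 − 5)/2 = 7.5.

location 12.5, max distance 7.5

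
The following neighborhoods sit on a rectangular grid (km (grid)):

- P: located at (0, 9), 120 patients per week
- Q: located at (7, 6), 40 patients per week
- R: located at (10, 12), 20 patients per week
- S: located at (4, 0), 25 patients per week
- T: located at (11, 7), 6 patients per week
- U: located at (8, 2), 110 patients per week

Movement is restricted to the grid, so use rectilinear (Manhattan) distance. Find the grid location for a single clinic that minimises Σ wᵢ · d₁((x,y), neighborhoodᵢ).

(7, 6)

Manhattan distance separates: Σwᵢ(|x−xᵢ|+|y−yᵢ|) = Σwᵢ|x−xᵢ| + Σwᵢ|y−yᵢ|, so x and y are optimised independently as 1-D weighted medians.
Total weight W = 321; half = 160.5.
x-coordinate, sorted with cumulative weight:
  x=0 (P, w=120) cum 120
  x=4 (S, w=25) cum 145
  x=7 (Q, w=40) cum 185  ← median
  x=8 (U, w=110) cum 295
  x=10 (R, w=20) cum 315
  x=11 (T, w=6) cum 321
⇒ x* = 7
y-coordinate, sorted with cumulative weight:
  y=0 (S, w=25) cum 25
  y=2 (U, w=110) cum 135
  y=6 (Q, w=40) cum 175  ← median
  y=7 (T, w=6) cum 181
  y=9 (P, w=120) cum 301
  y=12 (R, w=20) cum 321
⇒ y* = 6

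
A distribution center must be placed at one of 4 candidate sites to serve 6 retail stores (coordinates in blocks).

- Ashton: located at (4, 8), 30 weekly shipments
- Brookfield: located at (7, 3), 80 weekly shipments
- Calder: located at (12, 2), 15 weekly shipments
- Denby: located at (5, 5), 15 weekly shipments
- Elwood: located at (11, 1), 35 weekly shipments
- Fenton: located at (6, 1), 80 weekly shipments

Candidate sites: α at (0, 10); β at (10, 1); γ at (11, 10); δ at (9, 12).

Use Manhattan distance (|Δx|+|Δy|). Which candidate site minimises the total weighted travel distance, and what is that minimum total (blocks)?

β, total 1325 blocks

Total weighted distance at each candidate:
  α (0, 10): total = 3650
  β (10, 1): total = 1325
  γ (11, 10): total = 2885
  δ (9, 12): total = 3085
Minimum is at β with total 1325 blocks.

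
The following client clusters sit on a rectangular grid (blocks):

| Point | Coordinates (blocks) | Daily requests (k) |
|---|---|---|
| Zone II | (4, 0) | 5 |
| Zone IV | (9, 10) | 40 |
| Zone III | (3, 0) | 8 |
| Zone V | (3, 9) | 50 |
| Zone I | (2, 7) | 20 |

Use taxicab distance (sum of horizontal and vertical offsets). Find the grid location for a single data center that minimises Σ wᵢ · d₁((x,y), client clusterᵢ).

Manhattan distance separates: Σwᵢ(|x−xᵢ|+|y−yᵢ|) = Σwᵢ|x−xᵢ| + Σwᵢ|y−yᵢ|, so x and y are optimised independently as 1-D weighted medians.
Total weight W = 123; half = 61.5.
x-coordinate, sorted with cumulative weight:
  x=2 (Zone I, w=20) cum 20
  x=3 (Zone III, w=8) cum 28
  x=3 (Zone V, w=50) cum 78  ← median
  x=4 (Zone II, w=5) cum 83
  x=9 (Zone IV, w=40) cum 123
⇒ x* = 3
y-coordinate, sorted with cumulative weight:
  y=0 (Zone II, w=5) cum 5
  y=0 (Zone III, w=8) cum 13
  y=7 (Zone I, w=20) cum 33
  y=9 (Zone V, w=50) cum 83  ← median
  y=10 (Zone IV, w=40) cum 123
⇒ y* = 9

(3, 9)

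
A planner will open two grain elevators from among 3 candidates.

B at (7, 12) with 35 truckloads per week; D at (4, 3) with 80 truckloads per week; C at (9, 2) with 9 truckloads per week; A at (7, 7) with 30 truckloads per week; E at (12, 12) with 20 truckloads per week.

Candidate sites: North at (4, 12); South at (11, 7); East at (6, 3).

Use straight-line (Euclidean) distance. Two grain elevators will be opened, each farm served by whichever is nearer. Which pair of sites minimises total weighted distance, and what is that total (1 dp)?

Evaluate every pair (each demand assigned to the nearer of the two):
  {North, East}: total = 577.2
  {South, East}: total = 634.6
  {North, South}: total = 1020.4
Best pair: {North, East} with total 577.2.

{North, East}, total 577.2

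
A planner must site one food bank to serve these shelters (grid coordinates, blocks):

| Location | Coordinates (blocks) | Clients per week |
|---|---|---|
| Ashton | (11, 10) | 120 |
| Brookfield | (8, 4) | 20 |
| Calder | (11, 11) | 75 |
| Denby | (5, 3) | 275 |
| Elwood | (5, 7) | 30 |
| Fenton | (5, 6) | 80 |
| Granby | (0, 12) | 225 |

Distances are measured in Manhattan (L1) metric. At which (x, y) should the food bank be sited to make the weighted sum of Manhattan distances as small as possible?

Manhattan distance separates: Σwᵢ(|x−xᵢ|+|y−yᵢ|) = Σwᵢ|x−xᵢ| + Σwᵢ|y−yᵢ|, so x and y are optimised independently as 1-D weighted medians.
Total weight W = 825; half = 412.5.
x-coordinate, sorted with cumulative weight:
  x=0 (Granby, w=225) cum 225
  x=5 (Denby, w=275) cum 500  ← median
  x=5 (Elwood, w=30) cum 530
  x=5 (Fenton, w=80) cum 610
  x=8 (Brookfield, w=20) cum 630
  x=11 (Ashton, w=120) cum 750
  x=11 (Calder, w=75) cum 825
⇒ x* = 5
y-coordinate, sorted with cumulative weight:
  y=3 (Denby, w=275) cum 275
  y=4 (Brookfield, w=20) cum 295
  y=6 (Fenton, w=80) cum 375
  y=7 (Elwood, w=30) cum 405
  y=10 (Ashton, w=120) cum 525  ← median
  y=11 (Calder, w=75) cum 600
  y=12 (Granby, w=225) cum 825
⇒ y* = 10

(5, 10)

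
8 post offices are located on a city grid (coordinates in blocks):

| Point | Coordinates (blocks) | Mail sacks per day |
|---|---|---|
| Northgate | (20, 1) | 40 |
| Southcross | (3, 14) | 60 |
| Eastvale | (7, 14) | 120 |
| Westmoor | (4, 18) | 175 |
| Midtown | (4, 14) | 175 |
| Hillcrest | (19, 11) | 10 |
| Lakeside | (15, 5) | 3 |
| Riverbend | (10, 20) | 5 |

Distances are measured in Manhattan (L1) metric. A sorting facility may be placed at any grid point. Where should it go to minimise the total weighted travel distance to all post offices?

(4, 14)

Manhattan distance separates: Σwᵢ(|x−xᵢ|+|y−yᵢ|) = Σwᵢ|x−xᵢ| + Σwᵢ|y−yᵢ|, so x and y are optimised independently as 1-D weighted medians.
Total weight W = 588; half = 294.
x-coordinate, sorted with cumulative weight:
  x=3 (Southcross, w=60) cum 60
  x=4 (Westmoor, w=175) cum 235
  x=4 (Midtown, w=175) cum 410  ← median
  x=7 (Eastvale, w=120) cum 530
  x=10 (Riverbend, w=5) cum 535
  x=15 (Lakeside, w=3) cum 538
  x=19 (Hillcrest, w=10) cum 548
  x=20 (Northgate, w=40) cum 588
⇒ x* = 4
y-coordinate, sorted with cumulative weight:
  y=1 (Northgate, w=40) cum 40
  y=5 (Lakeside, w=3) cum 43
  y=11 (Hillcrest, w=10) cum 53
  y=14 (Southcross, w=60) cum 113
  y=14 (Eastvale, w=120) cum 233
  y=14 (Midtown, w=175) cum 408  ← median
  y=18 (Westmoor, w=175) cum 583
  y=20 (Riverbend, w=5) cum 588
⇒ y* = 14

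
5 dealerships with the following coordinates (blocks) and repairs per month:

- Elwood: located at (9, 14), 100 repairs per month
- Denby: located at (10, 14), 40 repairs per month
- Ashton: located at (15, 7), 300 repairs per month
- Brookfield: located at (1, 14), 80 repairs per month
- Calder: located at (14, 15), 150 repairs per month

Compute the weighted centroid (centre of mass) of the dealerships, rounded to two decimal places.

The minimiser of Σwᵢ‖p−pᵢ‖² is the weighted centroid p* = (Σwᵢpᵢ)/(Σwᵢ).
Σwᵢ = 670.
Σwᵢxᵢ = 100·9 + 40·10 + 300·15 + 80·1 + 150·14 = 7980.
Σwᵢyᵢ = 100·14 + 40·14 + 300·7 + 80·14 + 150·15 = 7430.
x* = 7980/670 = 11.91, y* = 7430/670 = 11.09.

(11.91, 11.09)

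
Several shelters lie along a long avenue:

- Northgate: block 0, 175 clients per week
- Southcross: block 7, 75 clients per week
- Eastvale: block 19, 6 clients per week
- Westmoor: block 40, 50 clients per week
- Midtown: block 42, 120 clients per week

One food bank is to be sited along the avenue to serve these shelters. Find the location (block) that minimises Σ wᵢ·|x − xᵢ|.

For a sum of weighted absolute distances on a line, the optimum is the weighted median (not the mean). Total weight W = 426; half-weight = 213.
Sort by position and accumulate weight:
  block 0 (Northgate, w=175) → cum 175
  block 7 (Southcross, w=75) → cum 250  ≥ 213 → median here
  block 19 (Eastvale, w=6) → cum 256
  block 40 (Westmoor, w=50) → cum 306
  block 42 (Midtown, w=120) → cum 426
Optimal location: block 7.

x = 7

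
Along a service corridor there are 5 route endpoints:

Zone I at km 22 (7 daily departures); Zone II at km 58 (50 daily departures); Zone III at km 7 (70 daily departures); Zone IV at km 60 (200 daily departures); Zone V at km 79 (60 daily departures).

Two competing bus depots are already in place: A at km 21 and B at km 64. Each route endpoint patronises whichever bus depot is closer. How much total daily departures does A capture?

77

The indifferent point is the midpoint (21+64)/2 = 42.5; route endpoints left of it (closer to A at 21) go to A, those right go to B.
  Zone III at 7 (w=70) → A
  Zone I at 22 (w=7) → A
  Zone II at 58 (w=50) → B
  Zone IV at 60 (w=200) → B
  Zone V at 79 (w=60) → B
A captures 77; B captures 310.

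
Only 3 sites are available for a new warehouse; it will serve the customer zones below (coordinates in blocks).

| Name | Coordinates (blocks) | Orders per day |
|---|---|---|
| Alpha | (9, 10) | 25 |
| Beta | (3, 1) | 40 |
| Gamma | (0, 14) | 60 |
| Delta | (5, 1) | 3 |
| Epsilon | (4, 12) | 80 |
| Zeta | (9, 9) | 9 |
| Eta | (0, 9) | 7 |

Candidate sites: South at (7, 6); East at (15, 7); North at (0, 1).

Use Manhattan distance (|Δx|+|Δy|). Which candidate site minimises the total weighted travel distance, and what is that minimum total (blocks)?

Total weighted distance at each candidate:
  South (7, 6): total = 2266
  East (15, 7): total = 3784
  North (0, 1): total = 2774
Minimum is at South with total 2266 blocks.

South, total 2266 blocks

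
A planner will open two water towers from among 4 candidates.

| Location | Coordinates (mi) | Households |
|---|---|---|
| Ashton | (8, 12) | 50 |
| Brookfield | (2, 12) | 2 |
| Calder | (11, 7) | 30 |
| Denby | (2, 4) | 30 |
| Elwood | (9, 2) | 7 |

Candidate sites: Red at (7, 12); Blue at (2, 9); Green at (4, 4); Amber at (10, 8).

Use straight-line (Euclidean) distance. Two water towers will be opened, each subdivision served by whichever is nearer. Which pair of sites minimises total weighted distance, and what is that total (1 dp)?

{Red, Green}, total 349.8

Evaluate every pair (each demand assigned to the nearer of the two):
  {Red, Green}: total = 349.8
  {Green, Amber}: total = 380.2
  {Red, Amber}: total = 413.3
  {Blue, Amber}: total = 464.6
  {Red, Blue}: total = 467.4
  {Blue, Green}: total = 667.6
Best pair: {Red, Green} with total 349.8.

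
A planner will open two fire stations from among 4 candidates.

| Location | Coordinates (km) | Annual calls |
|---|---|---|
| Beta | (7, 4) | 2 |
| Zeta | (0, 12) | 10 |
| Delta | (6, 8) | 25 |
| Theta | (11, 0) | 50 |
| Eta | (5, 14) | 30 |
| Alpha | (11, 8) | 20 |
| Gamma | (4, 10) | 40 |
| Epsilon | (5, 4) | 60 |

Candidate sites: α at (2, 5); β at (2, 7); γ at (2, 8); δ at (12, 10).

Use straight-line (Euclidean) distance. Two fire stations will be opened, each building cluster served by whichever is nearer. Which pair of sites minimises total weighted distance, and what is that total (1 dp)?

Evaluate every pair (each demand assigned to the nearer of the two):
  {γ, δ}: total = 1319.1
  {β, δ}: total = 1343.1
  {α, γ}: total = 1353.8
  {α, δ}: total = 1402.2
  {α, β}: total = 1425.4
  {β, γ}: total = 1475.4
Best pair: {γ, δ} with total 1319.1.

{γ, δ}, total 1319.1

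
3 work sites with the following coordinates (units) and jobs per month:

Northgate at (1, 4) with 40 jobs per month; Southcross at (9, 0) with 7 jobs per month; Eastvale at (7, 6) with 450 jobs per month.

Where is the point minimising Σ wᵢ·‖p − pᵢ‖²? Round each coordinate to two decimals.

The minimiser of Σwᵢ‖p−pᵢ‖² is the weighted centroid p* = (Σwᵢpᵢ)/(Σwᵢ).
Σwᵢ = 497.
Σwᵢxᵢ = 40·1 + 7·9 + 450·7 = 3253.
Σwᵢyᵢ = 40·4 + 7·0 + 450·6 = 2860.
x* = 3253/497 = 6.55, y* = 2860/497 = 5.75.

(6.55, 5.75)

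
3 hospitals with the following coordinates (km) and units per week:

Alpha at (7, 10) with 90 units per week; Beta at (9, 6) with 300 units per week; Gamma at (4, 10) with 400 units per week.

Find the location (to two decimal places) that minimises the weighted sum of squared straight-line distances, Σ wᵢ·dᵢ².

The minimiser of Σwᵢ‖p−pᵢ‖² is the weighted centroid p* = (Σwᵢpᵢ)/(Σwᵢ).
Σwᵢ = 790.
Σwᵢxᵢ = 90·7 + 300·9 + 400·4 = 4930.
Σwᵢyᵢ = 90·10 + 300·6 + 400·10 = 6700.
x* = 4930/790 = 6.24, y* = 6700/790 = 8.48.

(6.24, 8.48)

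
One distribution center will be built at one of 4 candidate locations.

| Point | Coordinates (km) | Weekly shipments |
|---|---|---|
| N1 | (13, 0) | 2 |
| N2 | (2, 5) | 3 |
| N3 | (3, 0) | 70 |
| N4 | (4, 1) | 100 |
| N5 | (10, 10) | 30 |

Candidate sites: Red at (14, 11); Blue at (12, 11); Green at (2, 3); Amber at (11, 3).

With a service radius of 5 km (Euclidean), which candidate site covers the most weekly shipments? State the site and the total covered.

Green, covering 173

Coverage radius r = 5 km; a point is covered iff (Δx)²+(Δy)² ≤ 5² = 25.
  Red (14, 11): covers {N5} → 30
  Blue (12, 11): covers {N5} → 30
  Green (2, 3): covers {N2, N3, N4} → 173
  Amber (11, 3): covers {N1} → 2
Maximum coverage at Green: 173 weekly shipments.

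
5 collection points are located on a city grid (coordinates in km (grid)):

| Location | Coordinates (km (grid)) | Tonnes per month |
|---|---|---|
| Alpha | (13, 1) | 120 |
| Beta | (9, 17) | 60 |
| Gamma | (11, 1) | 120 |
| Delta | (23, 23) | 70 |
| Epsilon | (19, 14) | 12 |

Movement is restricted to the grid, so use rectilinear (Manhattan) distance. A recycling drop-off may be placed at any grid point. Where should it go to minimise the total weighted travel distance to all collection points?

(13, 1)

Manhattan distance separates: Σwᵢ(|x−xᵢ|+|y−yᵢ|) = Σwᵢ|x−xᵢ| + Σwᵢ|y−yᵢ|, so x and y are optimised independently as 1-D weighted medians.
Total weight W = 382; half = 191.
x-coordinate, sorted with cumulative weight:
  x=9 (Beta, w=60) cum 60
  x=11 (Gamma, w=120) cum 180
  x=13 (Alpha, w=120) cum 300  ← median
  x=19 (Epsilon, w=12) cum 312
  x=23 (Delta, w=70) cum 382
⇒ x* = 13
y-coordinate, sorted with cumulative weight:
  y=1 (Alpha, w=120) cum 120
  y=1 (Gamma, w=120) cum 240  ← median
  y=14 (Epsilon, w=12) cum 252
  y=17 (Beta, w=60) cum 312
  y=23 (Delta, w=70) cum 382
⇒ y* = 1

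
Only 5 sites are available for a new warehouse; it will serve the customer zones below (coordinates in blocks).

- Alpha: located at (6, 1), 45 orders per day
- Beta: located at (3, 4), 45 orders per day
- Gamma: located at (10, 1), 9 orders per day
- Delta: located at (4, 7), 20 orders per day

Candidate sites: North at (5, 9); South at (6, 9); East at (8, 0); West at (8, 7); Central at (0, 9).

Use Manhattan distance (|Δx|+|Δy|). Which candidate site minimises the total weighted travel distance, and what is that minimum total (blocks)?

East, total 787 blocks

Total weighted distance at each candidate:
  North (5, 9): total = 897
  South (6, 9): total = 908
  East (8, 0): total = 787
  West (8, 7): total = 872
  Central (0, 9): total = 1272
Minimum is at East with total 787 blocks.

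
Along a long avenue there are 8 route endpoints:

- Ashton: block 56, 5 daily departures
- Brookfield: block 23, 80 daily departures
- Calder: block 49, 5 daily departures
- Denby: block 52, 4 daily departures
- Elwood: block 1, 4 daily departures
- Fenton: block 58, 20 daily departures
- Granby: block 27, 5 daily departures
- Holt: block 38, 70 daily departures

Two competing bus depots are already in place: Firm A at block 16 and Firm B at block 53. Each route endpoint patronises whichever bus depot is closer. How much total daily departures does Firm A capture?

The indifferent point is the midpoint (16+53)/2 = 34.5; route endpoints left of it (closer to Firm A at 16) go to Firm A, those right go to Firm B.
  Elwood at 1 (w=4) → Firm A
  Brookfield at 23 (w=80) → Firm A
  Granby at 27 (w=5) → Firm A
  Holt at 38 (w=70) → Firm B
  Calder at 49 (w=5) → Firm B
  Denby at 52 (w=4) → Firm B
  Ashton at 56 (w=5) → Firm B
  Fenton at 58 (w=20) → Firm B
Firm A captures 89; Firm B captures 104.

89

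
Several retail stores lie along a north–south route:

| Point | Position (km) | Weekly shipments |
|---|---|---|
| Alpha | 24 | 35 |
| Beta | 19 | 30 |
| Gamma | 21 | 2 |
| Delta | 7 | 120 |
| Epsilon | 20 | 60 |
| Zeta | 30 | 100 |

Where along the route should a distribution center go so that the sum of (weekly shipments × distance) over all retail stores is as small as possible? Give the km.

For a sum of weighted absolute distances on a line, the optimum is the weighted median (not the mean). Total weight W = 347; half-weight = 173.5.
Sort by position and accumulate weight:
  km 7 (Delta, w=120) → cum 120
  km 19 (Beta, w=30) → cum 150
  km 20 (Epsilon, w=60) → cum 210  ≥ 173.5 → median here
  km 21 (Gamma, w=2) → cum 212
  km 24 (Alpha, w=35) → cum 247
  km 30 (Zeta, w=100) → cum 347
Optimal location: km 20.

x = 20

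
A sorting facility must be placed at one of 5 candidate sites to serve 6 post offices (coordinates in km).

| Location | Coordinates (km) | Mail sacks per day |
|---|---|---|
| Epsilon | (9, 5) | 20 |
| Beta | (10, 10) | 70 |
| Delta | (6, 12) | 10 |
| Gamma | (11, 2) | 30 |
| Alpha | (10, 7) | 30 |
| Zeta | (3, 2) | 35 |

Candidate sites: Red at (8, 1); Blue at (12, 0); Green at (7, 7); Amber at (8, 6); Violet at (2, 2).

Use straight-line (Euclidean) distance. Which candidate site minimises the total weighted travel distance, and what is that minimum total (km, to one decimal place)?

Amber, total 845.8 km

Total weighted distance at each candidate:
  Red (8, 1): total = 1302.7
  Blue (12, 0): total = 1572.8
  Green (7, 7): total = 910.7
  Amber (8, 6): total = 845.8
  Violet (2, 2): total = 1640.0
Minimum is at Amber with total 845.8 km.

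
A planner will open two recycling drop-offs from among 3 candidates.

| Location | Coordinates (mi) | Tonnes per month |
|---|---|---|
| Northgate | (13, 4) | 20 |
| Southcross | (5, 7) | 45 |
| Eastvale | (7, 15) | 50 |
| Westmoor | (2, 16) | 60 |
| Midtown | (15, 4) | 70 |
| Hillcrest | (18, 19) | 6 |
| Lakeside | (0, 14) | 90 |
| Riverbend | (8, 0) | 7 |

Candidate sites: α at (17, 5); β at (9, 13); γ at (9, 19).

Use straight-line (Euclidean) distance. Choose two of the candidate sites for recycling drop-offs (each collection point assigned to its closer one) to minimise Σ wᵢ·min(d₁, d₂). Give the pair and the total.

Evaluate every pair (each demand assigned to the nearer of the two):
  {α, β}: total = 2113.8
  {α, γ}: total = 2519.7
  {β, γ}: total = 2837.3
Best pair: {α, β} with total 2113.8.

{α, β}, total 2113.8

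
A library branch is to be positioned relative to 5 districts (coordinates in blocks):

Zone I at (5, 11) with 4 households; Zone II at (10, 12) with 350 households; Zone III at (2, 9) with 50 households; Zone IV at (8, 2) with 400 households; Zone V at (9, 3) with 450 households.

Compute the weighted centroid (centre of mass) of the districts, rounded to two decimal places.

The minimiser of Σwᵢ‖p−pᵢ‖² is the weighted centroid p* = (Σwᵢpᵢ)/(Σwᵢ).
Σwᵢ = 1254.
Σwᵢxᵢ = 4·5 + 350·10 + 50·2 + 400·8 + 450·9 = 10870.
Σwᵢyᵢ = 4·11 + 350·12 + 50·9 + 400·2 + 450·3 = 6844.
x* = 10870/1254 = 8.67, y* = 6844/1254 = 5.46.

(8.67, 5.46)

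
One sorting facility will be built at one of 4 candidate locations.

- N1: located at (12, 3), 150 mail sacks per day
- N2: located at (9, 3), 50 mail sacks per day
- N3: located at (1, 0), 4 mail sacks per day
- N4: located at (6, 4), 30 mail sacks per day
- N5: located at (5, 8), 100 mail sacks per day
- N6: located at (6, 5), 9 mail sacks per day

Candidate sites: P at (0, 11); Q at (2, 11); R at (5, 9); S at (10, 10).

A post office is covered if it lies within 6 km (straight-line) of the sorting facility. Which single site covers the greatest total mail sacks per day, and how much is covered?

Coverage radius r = 6 km; a point is covered iff (Δx)²+(Δy)² ≤ 6² = 36.
  P (0, 11): covers {N5} → 100
  Q (2, 11): covers {N5} → 100
  R (5, 9): covers {N4, N5, N6} → 139
  S (10, 10): covers {N5} → 100
Maximum coverage at R: 139 mail sacks per day.

R, covering 139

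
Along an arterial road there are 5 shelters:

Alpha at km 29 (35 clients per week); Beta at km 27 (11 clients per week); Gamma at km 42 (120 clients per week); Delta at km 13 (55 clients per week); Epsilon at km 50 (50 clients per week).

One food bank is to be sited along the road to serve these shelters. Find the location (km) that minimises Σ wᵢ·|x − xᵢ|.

For a sum of weighted absolute distances on a line, the optimum is the weighted median (not the mean). Total weight W = 271; half-weight = 135.5.
Sort by position and accumulate weight:
  km 13 (Delta, w=55) → cum 55
  km 27 (Beta, w=11) → cum 66
  km 29 (Alpha, w=35) → cum 101
  km 42 (Gamma, w=120) → cum 221  ≥ 135.5 → median here
  km 50 (Epsilon, w=50) → cum 271
Optimal location: km 42.

x = 42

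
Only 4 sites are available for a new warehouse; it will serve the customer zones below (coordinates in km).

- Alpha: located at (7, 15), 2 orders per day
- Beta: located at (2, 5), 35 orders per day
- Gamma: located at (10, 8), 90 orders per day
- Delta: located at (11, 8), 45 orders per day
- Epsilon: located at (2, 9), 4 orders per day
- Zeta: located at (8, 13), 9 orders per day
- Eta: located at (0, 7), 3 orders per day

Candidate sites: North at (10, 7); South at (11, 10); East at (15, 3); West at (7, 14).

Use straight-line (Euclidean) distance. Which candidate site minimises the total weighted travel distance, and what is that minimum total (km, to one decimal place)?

North, total 579.3 km

Total weighted distance at each candidate:
  North (10, 7): total = 579.3
  South (11, 10): total = 773.0
  East (15, 3): total = 1627.4
  West (7, 14): total = 1361.3
Minimum is at North with total 579.3 km.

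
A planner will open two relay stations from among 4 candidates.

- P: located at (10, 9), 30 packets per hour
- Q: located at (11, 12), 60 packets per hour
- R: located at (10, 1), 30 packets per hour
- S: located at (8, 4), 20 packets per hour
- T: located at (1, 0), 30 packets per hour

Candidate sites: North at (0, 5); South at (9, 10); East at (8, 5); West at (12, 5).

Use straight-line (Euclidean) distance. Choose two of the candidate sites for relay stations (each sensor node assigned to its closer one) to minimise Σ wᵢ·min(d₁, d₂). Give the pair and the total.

{South, East}, total 624.4

Evaluate every pair (each demand assigned to the nearer of the two):
  {South, East}: total = 624.4
  {North, South}: total = 758.4
  {South, West}: total = 791.2
  {North, East}: total = 898.2
  {North, West}: total = 928.0
  {East, West}: total = 970.7
Best pair: {South, East} with total 624.4.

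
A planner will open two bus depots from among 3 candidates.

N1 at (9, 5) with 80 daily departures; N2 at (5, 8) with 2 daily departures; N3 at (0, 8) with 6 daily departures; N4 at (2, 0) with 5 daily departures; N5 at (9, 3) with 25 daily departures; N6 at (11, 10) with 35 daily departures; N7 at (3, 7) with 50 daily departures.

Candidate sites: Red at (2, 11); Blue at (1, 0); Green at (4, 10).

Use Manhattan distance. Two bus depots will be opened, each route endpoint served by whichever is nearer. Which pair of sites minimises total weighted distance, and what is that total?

Evaluate every pair (each demand assigned to the nearer of the two):
  {Blue, Green}: total = 1567
  {Red, Green}: total = 1636
  {Red, Blue}: total = 1962
Best pair: {Blue, Green} with total 1567.

{Blue, Green}, total 1567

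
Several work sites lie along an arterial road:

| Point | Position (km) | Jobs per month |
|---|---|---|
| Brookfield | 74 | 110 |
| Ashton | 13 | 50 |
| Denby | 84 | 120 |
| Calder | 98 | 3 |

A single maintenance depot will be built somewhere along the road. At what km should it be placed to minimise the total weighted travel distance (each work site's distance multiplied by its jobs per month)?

x = 74

For a sum of weighted absolute distances on a line, the optimum is the weighted median (not the mean). Total weight W = 283; half-weight = 141.5.
Sort by position and accumulate weight:
  km 13 (Ashton, w=50) → cum 50
  km 74 (Brookfield, w=110) → cum 160  ≥ 141.5 → median here
  km 84 (Denby, w=120) → cum 280
  km 98 (Calder, w=3) → cum 283
Optimal location: km 74.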